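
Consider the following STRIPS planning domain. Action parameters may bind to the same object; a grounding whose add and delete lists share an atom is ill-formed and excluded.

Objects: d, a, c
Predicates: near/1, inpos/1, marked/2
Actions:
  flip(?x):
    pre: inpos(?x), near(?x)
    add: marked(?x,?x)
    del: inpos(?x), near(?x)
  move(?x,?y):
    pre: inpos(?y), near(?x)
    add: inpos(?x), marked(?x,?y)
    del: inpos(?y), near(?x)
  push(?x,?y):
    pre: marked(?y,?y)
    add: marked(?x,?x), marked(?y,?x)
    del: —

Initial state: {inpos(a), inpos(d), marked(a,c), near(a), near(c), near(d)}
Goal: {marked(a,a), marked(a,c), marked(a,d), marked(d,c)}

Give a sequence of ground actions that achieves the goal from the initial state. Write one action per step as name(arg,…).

1. flip(a)  →  {inpos(d), marked(a,a), marked(a,c), near(c), near(d)}
2. push(d,a)  →  {inpos(d), marked(a,a), marked(a,c), marked(a,d), marked(d,d), near(c), near(d)}
3. push(c,d)  →  {inpos(d), marked(a,a), marked(a,c), marked(a,d), marked(c,c), marked(d,c), marked(d,d), near(c), near(d)}

flip(a); push(d,a); push(c,d)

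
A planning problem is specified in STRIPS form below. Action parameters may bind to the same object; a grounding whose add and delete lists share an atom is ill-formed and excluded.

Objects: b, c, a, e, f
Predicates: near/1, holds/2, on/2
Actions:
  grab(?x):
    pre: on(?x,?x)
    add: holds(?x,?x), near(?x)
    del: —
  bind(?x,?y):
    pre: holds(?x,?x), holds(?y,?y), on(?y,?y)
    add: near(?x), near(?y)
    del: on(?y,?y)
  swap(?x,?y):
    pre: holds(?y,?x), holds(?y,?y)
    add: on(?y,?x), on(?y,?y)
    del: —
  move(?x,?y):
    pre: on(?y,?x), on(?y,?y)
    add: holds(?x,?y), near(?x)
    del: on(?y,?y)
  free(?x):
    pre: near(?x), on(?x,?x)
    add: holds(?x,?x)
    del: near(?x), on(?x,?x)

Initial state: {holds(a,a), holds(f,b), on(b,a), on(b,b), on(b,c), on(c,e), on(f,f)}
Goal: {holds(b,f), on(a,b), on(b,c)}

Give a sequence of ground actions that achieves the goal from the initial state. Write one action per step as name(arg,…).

grab(f); swap(b,f); move(b,f); move(a,b); swap(b,a)

1. grab(f)  →  {holds(a,a), holds(f,b), holds(f,f), near(f), on(b,a), on(b,b), on(b,c), on(c,e), on(f,f)}
2. swap(b,f)  →  {holds(a,a), holds(f,b), holds(f,f), near(f), on(b,a), on(b,b), on(b,c), on(c,e), on(f,b), on(f,f)}
3. move(b,f)  →  {holds(a,a), holds(b,f), holds(f,b), holds(f,f), near(b), near(f), on(b,a), on(b,b), on(b,c), on(c,e), on(f,b)}
4. move(a,b)  →  {holds(a,a), holds(a,b), holds(b,f), holds(f,b), holds(f,f), near(a), near(b), near(f), on(b,a), on(b,c), on(c,e), on(f,b)}
5. swap(b,a)  →  {holds(a,a), holds(a,b), holds(b,f), holds(f,b), holds(f,f), near(a), near(b), near(f), on(a,a), on(a,b), on(b,a), on(b,c), on(c,e), on(f,b)}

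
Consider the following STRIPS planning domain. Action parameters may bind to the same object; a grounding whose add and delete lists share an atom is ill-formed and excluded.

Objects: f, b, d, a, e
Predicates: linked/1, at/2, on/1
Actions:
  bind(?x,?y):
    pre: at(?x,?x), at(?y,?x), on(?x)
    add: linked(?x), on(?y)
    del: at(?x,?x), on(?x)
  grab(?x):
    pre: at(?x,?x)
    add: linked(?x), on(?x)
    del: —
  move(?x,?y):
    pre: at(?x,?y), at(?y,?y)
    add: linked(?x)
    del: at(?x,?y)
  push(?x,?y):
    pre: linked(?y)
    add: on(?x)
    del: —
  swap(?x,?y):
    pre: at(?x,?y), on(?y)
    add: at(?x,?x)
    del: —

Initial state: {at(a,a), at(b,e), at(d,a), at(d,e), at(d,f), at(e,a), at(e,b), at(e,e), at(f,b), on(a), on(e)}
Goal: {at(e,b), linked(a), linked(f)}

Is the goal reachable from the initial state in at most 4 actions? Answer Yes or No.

Yes

1. bind(a,d)  →  {at(b,e), at(d,a), at(d,e), at(d,f), at(e,a), at(e,b), at(e,e), at(f,b), linked(a), on(d), on(e)}
2. swap(b,e)  →  {at(b,b), at(b,e), at(d,a), at(d,e), at(d,f), at(e,a), at(e,b), at(e,e), at(f,b), linked(a), on(d), on(e)}
3. move(f,b)  →  {at(b,b), at(b,e), at(d,a), at(d,e), at(d,f), at(e,a), at(e,b), at(e,e), linked(a), linked(f), on(d), on(e)}
optimal plan length = 3; 3 ≤ 4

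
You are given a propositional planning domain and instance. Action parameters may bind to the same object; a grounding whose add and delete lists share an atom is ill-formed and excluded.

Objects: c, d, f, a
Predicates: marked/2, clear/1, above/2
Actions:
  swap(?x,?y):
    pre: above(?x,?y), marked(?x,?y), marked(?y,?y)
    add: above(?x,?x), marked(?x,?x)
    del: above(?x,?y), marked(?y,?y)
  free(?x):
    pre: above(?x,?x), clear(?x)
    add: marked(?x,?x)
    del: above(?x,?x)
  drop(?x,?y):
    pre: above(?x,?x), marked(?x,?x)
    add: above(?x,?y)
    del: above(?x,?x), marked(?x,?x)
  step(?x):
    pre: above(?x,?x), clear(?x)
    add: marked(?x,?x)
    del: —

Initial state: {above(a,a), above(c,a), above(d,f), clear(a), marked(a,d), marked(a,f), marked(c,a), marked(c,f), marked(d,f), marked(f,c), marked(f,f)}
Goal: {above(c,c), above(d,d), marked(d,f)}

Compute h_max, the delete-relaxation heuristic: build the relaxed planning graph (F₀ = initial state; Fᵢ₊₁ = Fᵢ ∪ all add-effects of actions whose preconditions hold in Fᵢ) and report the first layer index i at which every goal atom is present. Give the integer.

2

F0 = init (11 atoms)
F1 = F0 ∪ {above(d,d), marked(a,a), marked(d,d)}  (14 atoms)
F2 = F1 ∪ {above(a,c), above(a,d), above(a,f), above(c,c), above(d,a), above(d,c), marked(c,c)}  (21 atoms)
goal ⊆ F2  ⇒  h_max = 2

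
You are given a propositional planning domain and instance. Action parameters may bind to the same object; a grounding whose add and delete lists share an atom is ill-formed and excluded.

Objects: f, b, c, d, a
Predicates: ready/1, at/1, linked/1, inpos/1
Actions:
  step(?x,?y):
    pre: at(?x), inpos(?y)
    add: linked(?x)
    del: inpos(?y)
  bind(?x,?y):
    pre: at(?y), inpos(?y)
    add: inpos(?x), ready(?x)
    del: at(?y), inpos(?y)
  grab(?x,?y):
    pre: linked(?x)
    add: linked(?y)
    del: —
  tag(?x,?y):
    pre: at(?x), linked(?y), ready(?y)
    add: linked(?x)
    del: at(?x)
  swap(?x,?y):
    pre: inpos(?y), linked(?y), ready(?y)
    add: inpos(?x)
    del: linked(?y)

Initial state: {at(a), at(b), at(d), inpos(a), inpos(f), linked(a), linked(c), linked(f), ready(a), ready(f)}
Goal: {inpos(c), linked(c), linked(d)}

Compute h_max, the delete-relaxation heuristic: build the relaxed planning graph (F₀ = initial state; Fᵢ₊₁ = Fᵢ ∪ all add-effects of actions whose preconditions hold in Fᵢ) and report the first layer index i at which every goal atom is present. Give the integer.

F0 = init (10 atoms)
F1 = F0 ∪ {inpos(b), inpos(c), inpos(d), linked(b), linked(d), ready(b), ready(c), ready(d)}  (18 atoms)
goal ⊆ F1  ⇒  h_max = 1

1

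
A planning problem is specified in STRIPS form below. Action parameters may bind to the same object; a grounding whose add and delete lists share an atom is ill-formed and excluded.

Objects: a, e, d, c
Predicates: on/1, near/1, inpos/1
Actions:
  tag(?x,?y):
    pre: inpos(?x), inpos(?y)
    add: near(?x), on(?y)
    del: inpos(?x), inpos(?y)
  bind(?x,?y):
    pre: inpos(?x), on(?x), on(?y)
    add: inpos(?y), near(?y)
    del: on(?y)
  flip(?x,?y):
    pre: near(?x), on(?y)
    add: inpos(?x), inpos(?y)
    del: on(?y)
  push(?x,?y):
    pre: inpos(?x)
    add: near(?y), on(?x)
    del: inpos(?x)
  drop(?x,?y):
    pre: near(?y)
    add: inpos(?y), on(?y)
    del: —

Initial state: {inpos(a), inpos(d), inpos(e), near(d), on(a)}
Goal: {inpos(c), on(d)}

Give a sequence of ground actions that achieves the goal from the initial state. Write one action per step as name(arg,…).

push(d,c); flip(c,a)

1. push(d,c)  →  {inpos(a), inpos(e), near(c), near(d), on(a), on(d)}
2. flip(c,a)  →  {inpos(a), inpos(c), inpos(e), near(c), near(d), on(d)}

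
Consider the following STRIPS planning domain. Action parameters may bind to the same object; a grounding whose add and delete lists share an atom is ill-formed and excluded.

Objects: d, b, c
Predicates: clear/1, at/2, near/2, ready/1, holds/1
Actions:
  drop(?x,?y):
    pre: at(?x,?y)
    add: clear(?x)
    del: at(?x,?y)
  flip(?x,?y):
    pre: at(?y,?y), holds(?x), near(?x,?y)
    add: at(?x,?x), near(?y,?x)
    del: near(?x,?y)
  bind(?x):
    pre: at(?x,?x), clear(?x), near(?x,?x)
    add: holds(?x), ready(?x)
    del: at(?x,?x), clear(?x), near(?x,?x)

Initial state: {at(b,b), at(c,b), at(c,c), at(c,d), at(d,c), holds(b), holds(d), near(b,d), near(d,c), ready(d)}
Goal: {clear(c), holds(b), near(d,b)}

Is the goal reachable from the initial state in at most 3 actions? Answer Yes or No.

Yes

1. drop(c,d)  →  {at(b,b), at(c,b), at(c,c), at(d,c), clear(c), holds(b), holds(d), near(b,d), near(d,c), ready(d)}
2. flip(d,c)  →  {at(b,b), at(c,b), at(c,c), at(d,c), at(d,d), clear(c), holds(b), holds(d), near(b,d), near(c,d), ready(d)}
3. flip(b,d)  →  {at(b,b), at(c,b), at(c,c), at(d,c), at(d,d), clear(c), holds(b), holds(d), near(c,d), near(d,b), ready(d)}
optimal plan length = 3; 3 ≤ 3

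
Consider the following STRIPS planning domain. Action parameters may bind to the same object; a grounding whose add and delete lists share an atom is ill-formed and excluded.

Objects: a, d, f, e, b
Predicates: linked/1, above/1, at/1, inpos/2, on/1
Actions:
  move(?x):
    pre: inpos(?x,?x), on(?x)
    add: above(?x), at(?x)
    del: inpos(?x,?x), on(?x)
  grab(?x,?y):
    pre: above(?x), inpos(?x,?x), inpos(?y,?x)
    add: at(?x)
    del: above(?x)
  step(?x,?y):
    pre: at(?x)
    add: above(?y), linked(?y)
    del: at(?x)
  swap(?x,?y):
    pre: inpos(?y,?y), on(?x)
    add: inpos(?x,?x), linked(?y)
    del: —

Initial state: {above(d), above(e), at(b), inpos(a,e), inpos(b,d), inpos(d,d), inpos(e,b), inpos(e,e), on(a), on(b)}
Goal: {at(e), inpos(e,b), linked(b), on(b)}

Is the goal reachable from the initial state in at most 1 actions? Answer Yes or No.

No

1. grab(e,a)  →  {above(d), at(b), at(e), inpos(a,e), inpos(b,d), inpos(d,d), inpos(e,b), inpos(e,e), on(a), on(b)}
2. step(b,b)  →  {above(b), above(d), at(e), inpos(a,e), inpos(b,d), inpos(d,d), inpos(e,b), inpos(e,e), linked(b), on(a), on(b)}
optimal plan length = 2; 2 > 1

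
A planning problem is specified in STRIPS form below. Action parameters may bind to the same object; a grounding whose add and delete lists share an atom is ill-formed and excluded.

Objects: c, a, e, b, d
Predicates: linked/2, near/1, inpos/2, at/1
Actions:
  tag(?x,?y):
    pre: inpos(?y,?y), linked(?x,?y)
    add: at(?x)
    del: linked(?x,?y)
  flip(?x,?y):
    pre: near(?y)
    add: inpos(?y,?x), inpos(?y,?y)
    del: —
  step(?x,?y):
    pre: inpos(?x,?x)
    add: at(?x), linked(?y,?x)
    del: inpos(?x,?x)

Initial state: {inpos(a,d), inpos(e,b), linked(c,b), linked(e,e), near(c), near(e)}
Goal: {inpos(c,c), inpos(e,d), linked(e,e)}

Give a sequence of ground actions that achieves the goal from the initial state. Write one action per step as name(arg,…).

flip(c,c); flip(d,e)

1. flip(c,c)  →  {inpos(a,d), inpos(c,c), inpos(e,b), linked(c,b), linked(e,e), near(c), near(e)}
2. flip(d,e)  →  {inpos(a,d), inpos(c,c), inpos(e,b), inpos(e,d), inpos(e,e), linked(c,b), linked(e,e), near(c), near(e)}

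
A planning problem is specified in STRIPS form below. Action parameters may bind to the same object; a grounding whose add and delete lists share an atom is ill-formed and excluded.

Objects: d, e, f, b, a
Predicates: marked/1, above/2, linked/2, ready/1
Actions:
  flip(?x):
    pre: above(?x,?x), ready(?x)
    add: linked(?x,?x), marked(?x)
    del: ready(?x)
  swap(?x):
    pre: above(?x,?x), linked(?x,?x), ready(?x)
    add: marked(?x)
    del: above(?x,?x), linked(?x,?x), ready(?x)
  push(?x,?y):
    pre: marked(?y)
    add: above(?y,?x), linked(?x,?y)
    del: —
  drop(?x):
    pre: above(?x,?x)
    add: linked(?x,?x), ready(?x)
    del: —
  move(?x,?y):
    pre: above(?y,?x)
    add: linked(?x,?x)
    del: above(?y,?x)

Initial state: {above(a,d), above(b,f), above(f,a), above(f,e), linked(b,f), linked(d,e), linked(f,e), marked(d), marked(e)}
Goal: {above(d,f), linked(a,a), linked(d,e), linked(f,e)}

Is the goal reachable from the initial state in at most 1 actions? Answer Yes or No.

1. push(f,d)  →  {above(a,d), above(b,f), above(d,f), above(f,a), above(f,e), linked(b,f), linked(d,e), linked(f,d), linked(f,e), marked(d), marked(e)}
2. move(a,f)  →  {above(a,d), above(b,f), above(d,f), above(f,e), linked(a,a), linked(b,f), linked(d,e), linked(f,d), linked(f,e), marked(d), marked(e)}
optimal plan length = 2; 2 > 1

No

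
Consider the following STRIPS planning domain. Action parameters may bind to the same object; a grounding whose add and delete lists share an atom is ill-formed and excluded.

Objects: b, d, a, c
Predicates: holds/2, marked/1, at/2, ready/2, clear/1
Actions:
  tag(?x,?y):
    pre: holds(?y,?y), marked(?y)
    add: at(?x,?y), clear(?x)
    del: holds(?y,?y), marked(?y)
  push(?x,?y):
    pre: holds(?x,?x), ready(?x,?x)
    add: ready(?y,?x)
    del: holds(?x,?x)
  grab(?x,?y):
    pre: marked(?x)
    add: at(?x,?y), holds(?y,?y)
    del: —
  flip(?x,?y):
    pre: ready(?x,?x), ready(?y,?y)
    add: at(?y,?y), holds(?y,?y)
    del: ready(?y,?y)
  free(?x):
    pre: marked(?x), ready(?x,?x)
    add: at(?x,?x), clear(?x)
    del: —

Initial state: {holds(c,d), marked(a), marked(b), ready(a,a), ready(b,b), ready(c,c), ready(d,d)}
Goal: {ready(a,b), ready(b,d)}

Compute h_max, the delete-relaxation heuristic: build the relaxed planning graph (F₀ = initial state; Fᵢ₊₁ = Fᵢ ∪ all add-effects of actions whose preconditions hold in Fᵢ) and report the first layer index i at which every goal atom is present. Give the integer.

F0 = init (7 atoms)
F1 = F0 ∪ {at(a,a), at(a,b), at(a,c), at(a,d), at(b,a), at(b,b), at(b,c), at(b,d), at(c,c), at(d,d), clear(a), clear(b), holds(a,a), holds(b,b), holds(c,c), holds(d,d)}  (23 atoms)
F2 = F1 ∪ {at(c,a), at(c,b), at(d,a), at(d,b), clear(c), clear(d), ready(a,b), ready(a,c), ready(a,d), ready(b,a), ready(b,c), ready(b,d), ready(c,a), ready(c,b), ready(c,d), ready(d,a), ready(d,b), ready(d,c)}  (41 atoms)
goal ⊆ F2  ⇒  h_max = 2

2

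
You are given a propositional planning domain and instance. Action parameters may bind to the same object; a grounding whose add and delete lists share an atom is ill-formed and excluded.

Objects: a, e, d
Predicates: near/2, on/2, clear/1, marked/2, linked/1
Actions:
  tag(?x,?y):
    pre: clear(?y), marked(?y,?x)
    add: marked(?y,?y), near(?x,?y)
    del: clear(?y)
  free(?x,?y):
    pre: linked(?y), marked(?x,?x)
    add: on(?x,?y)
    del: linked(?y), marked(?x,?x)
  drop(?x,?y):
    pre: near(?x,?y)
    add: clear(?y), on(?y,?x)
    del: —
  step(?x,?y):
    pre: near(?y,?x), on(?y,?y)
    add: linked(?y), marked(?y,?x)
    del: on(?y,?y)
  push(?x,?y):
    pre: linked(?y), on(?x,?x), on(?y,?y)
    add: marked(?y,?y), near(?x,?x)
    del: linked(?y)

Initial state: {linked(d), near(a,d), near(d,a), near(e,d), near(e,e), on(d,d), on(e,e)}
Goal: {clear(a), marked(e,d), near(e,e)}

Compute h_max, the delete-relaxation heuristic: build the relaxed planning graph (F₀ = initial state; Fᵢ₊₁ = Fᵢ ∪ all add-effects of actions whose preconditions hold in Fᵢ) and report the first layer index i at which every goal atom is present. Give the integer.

1

F0 = init (7 atoms)
F1 = F0 ∪ {clear(a), clear(d), clear(e), linked(e), marked(d,a), marked(d,d), marked(e,d), marked(e,e), near(d,d), on(a,d), on(d,a), on(d,e)}  (19 atoms)
goal ⊆ F1  ⇒  h_max = 1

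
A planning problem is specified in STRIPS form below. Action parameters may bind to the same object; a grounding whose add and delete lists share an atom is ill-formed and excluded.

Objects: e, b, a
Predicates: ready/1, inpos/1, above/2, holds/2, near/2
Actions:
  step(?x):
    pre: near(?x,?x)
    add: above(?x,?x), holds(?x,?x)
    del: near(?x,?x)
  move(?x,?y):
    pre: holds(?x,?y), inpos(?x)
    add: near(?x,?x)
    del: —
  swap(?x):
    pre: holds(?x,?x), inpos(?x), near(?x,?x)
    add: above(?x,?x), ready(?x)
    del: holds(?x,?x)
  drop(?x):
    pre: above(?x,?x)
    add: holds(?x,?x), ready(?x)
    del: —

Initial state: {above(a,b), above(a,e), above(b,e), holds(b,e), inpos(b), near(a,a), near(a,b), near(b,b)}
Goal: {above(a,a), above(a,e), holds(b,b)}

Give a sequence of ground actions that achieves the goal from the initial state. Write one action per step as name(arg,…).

1. step(b)  →  {above(a,b), above(a,e), above(b,b), above(b,e), holds(b,b), holds(b,e), inpos(b), near(a,a), near(a,b)}
2. step(a)  →  {above(a,a), above(a,b), above(a,e), above(b,b), above(b,e), holds(a,a), holds(b,b), holds(b,e), inpos(b), near(a,b)}

step(b); step(a)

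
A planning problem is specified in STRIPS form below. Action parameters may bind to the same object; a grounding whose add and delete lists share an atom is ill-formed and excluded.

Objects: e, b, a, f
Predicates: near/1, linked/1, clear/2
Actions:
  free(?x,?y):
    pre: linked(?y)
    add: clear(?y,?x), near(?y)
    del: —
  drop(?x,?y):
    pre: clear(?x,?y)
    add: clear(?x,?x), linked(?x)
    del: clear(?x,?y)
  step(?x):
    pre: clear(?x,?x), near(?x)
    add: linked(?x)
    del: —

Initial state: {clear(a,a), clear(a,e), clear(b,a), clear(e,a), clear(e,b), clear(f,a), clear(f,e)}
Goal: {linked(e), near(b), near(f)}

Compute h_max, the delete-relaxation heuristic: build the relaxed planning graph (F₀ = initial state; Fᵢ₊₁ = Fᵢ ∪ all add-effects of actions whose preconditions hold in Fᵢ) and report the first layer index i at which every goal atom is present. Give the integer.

F0 = init (7 atoms)
F1 = F0 ∪ {clear(b,b), clear(e,e), clear(f,f), linked(a), linked(b), linked(e), linked(f)}  (14 atoms)
F2 = F1 ∪ {clear(a,b), clear(a,f), clear(b,e), clear(b,f), clear(e,f), clear(f,b), near(a), near(b), near(e), near(f)}  (24 atoms)
goal ⊆ F2  ⇒  h_max = 2

2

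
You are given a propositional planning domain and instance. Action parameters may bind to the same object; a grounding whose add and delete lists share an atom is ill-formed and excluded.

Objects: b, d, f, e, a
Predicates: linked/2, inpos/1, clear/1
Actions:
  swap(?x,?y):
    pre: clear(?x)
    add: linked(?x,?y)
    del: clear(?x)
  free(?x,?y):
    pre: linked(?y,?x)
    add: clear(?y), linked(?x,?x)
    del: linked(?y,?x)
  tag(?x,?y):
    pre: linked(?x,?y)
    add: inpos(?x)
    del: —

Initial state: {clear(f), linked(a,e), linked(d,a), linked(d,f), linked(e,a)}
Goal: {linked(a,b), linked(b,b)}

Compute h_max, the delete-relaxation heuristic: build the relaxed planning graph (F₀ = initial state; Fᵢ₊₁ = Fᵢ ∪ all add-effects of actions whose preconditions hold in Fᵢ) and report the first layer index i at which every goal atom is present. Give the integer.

F0 = init (5 atoms)
F1 = F0 ∪ {clear(a), clear(d), clear(e), inpos(a), inpos(d), inpos(e), linked(a,a), linked(e,e), linked(f,a), linked(f,b), linked(f,d), linked(f,e), linked(f,f)}  (18 atoms)
F2 = F1 ∪ {inpos(f), linked(a,b), linked(a,d), linked(a,f), linked(b,b), linked(d,b), linked(d,d), linked(d,e), linked(e,b), linked(e,d), linked(e,f)}  (29 atoms)
goal ⊆ F2  ⇒  h_max = 2

2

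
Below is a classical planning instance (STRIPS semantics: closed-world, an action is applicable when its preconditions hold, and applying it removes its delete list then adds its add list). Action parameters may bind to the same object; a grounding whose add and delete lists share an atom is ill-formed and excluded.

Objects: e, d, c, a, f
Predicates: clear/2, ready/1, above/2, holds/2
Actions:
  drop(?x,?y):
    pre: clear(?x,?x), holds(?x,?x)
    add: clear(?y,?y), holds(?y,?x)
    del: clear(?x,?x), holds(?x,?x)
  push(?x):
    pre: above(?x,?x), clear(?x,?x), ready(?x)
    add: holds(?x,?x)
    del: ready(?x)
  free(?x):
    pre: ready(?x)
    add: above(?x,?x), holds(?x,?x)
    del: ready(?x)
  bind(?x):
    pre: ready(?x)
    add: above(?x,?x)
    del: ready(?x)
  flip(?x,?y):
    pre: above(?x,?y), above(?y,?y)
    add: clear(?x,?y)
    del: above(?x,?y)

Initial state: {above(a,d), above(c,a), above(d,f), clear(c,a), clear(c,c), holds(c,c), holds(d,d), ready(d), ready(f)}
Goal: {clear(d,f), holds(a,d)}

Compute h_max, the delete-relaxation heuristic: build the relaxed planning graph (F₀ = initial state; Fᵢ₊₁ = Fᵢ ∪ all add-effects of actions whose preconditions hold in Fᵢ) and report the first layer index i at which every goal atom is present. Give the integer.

F0 = init (9 atoms)
F1 = F0 ∪ {above(d,d), above(f,f), clear(a,a), clear(d,d), clear(e,e), clear(f,f), holds(a,c), holds(d,c), holds(e,c), holds(f,c), holds(f,f)}  (20 atoms)
F2 = F1 ∪ {clear(a,d), clear(d,f), holds(a,d), holds(a,f), holds(c,d), holds(c,f), holds(d,f), holds(e,d), holds(e,f), holds(f,d)}  (30 atoms)
goal ⊆ F2  ⇒  h_max = 2

2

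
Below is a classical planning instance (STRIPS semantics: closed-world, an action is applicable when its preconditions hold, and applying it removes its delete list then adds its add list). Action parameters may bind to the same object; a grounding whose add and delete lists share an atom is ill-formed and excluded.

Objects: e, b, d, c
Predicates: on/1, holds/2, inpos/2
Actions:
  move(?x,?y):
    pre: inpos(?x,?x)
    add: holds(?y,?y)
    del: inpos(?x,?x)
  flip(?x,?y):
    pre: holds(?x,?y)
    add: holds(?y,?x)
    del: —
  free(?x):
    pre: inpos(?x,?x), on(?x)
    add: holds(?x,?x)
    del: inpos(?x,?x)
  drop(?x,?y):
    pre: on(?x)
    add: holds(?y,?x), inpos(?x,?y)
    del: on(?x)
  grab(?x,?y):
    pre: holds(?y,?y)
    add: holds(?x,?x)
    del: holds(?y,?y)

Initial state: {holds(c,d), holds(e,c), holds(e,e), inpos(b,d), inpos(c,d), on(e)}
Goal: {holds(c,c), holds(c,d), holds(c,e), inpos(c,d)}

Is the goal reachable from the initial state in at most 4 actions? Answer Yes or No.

1. flip(e,c)  →  {holds(c,d), holds(c,e), holds(e,c), holds(e,e), inpos(b,d), inpos(c,d), on(e)}
2. grab(c,e)  →  {holds(c,c), holds(c,d), holds(c,e), holds(e,c), inpos(b,d), inpos(c,d), on(e)}
optimal plan length = 2; 2 ≤ 4

Yes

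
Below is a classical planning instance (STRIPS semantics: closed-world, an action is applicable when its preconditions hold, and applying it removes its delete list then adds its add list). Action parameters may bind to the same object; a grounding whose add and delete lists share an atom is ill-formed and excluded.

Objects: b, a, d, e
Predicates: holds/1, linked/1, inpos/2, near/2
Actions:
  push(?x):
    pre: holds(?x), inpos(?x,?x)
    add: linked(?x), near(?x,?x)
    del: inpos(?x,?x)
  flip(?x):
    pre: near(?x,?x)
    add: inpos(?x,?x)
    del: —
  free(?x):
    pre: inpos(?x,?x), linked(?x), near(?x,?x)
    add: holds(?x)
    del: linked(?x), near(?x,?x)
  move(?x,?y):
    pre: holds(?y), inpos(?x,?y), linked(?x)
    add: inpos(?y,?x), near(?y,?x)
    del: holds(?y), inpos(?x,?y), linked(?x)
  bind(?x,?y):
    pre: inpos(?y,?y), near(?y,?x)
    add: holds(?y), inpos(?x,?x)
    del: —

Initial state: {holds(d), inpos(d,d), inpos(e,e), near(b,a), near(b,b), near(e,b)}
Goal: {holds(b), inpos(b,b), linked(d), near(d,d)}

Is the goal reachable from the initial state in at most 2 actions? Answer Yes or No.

No

1. push(d)  →  {holds(d), inpos(e,e), linked(d), near(b,a), near(b,b), near(d,d), near(e,b)}
2. flip(b)  →  {holds(d), inpos(b,b), inpos(e,e), linked(d), near(b,a), near(b,b), near(d,d), near(e,b)}
3. bind(b,b)  →  {holds(b), holds(d), inpos(b,b), inpos(e,e), linked(d), near(b,a), near(b,b), near(d,d), near(e,b)}
optimal plan length = 3; 3 > 2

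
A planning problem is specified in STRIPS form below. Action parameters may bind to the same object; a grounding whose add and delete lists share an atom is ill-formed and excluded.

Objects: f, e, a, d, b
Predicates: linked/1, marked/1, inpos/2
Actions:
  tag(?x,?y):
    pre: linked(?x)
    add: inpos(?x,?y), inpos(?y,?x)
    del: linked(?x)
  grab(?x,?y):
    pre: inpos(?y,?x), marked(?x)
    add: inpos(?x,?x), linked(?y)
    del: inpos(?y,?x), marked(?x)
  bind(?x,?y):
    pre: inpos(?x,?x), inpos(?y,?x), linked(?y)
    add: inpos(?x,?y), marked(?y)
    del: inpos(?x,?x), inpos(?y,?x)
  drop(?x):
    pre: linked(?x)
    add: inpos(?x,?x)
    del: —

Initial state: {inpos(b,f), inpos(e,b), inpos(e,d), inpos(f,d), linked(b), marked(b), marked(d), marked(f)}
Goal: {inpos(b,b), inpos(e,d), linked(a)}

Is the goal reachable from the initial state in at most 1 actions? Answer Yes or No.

No

1. tag(b,a)  →  {inpos(a,b), inpos(b,a), inpos(b,f), inpos(e,b), inpos(e,d), inpos(f,d), marked(b), marked(d), marked(f)}
2. grab(b,a)  →  {inpos(b,a), inpos(b,b), inpos(b,f), inpos(e,b), inpos(e,d), inpos(f,d), linked(a), marked(d), marked(f)}
optimal plan length = 2; 2 > 1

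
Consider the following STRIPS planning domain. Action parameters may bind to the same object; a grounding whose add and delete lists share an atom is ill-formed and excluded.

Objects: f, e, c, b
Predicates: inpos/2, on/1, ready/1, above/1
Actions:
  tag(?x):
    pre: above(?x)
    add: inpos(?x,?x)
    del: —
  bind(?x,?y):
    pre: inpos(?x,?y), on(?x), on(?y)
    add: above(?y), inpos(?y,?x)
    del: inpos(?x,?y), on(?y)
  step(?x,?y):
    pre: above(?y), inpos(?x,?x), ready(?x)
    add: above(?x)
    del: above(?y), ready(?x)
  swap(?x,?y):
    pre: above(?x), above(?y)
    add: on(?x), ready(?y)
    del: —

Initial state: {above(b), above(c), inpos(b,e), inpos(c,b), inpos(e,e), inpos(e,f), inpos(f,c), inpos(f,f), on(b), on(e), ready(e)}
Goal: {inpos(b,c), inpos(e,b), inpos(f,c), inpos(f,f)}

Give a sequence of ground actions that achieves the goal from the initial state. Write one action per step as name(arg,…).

bind(b,e); swap(c,e); bind(c,b)

1. bind(b,e)  →  {above(b), above(c), above(e), inpos(c,b), inpos(e,b), inpos(e,e), inpos(e,f), inpos(f,c), inpos(f,f), on(b), ready(e)}
2. swap(c,e)  →  {above(b), above(c), above(e), inpos(c,b), inpos(e,b), inpos(e,e), inpos(e,f), inpos(f,c), inpos(f,f), on(b), on(c), ready(e)}
3. bind(c,b)  →  {above(b), above(c), above(e), inpos(b,c), inpos(e,b), inpos(e,e), inpos(e,f), inpos(f,c), inpos(f,f), on(c), ready(e)}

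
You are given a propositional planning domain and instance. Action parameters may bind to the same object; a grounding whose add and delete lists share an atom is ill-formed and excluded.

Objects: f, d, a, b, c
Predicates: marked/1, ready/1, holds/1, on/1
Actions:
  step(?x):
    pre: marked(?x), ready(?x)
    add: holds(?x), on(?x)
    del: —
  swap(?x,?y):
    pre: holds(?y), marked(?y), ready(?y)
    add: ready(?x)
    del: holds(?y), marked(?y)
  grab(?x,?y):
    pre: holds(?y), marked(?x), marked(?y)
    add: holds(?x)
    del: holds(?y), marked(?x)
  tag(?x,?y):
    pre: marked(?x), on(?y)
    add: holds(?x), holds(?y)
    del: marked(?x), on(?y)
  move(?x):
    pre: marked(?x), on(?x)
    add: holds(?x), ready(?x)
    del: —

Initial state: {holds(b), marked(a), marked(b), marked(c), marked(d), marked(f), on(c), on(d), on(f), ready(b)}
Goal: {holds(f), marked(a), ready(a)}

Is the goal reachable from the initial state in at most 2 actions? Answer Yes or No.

Yes

1. swap(a,b)  →  {marked(a), marked(c), marked(d), marked(f), on(c), on(d), on(f), ready(a), ready(b)}
2. tag(f,f)  →  {holds(f), marked(a), marked(c), marked(d), on(c), on(d), ready(a), ready(b)}
optimal plan length = 2; 2 ≤ 2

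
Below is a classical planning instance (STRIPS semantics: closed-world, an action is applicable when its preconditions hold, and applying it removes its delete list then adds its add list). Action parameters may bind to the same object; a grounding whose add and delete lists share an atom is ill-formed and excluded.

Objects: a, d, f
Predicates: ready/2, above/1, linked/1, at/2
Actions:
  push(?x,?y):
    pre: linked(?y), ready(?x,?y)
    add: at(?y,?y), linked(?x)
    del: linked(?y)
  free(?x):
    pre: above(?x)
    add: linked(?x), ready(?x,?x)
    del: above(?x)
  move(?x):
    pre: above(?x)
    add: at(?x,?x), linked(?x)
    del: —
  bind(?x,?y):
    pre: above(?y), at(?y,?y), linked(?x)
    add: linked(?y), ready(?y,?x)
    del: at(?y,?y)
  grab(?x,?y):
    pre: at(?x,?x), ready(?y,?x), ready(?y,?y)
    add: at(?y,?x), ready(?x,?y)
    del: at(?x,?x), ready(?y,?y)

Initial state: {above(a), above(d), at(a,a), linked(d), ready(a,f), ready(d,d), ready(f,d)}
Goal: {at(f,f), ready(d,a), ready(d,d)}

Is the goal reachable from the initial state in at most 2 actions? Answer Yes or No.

1. push(f,d)  →  {above(a), above(d), at(a,a), at(d,d), linked(f), ready(a,f), ready(d,d), ready(f,d)}
2. push(a,f)  →  {above(a), above(d), at(a,a), at(d,d), at(f,f), linked(a), ready(a,f), ready(d,d), ready(f,d)}
3. bind(a,d)  →  {above(a), above(d), at(a,a), at(f,f), linked(a), linked(d), ready(a,f), ready(d,a), ready(d,d), ready(f,d)}
optimal plan length = 3; 3 > 2

No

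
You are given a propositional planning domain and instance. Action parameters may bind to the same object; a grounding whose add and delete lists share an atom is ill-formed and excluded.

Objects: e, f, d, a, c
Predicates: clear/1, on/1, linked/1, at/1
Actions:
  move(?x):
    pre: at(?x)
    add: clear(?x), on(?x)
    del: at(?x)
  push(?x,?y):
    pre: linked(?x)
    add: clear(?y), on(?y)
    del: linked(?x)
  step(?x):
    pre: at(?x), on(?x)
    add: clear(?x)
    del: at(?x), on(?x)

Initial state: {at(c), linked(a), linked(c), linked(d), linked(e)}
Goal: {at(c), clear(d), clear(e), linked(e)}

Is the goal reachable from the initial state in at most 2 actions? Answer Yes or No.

1. push(d,e)  →  {at(c), clear(e), linked(a), linked(c), linked(e), on(e)}
2. push(a,d)  →  {at(c), clear(d), clear(e), linked(c), linked(e), on(d), on(e)}
optimal plan length = 2; 2 ≤ 2

Yes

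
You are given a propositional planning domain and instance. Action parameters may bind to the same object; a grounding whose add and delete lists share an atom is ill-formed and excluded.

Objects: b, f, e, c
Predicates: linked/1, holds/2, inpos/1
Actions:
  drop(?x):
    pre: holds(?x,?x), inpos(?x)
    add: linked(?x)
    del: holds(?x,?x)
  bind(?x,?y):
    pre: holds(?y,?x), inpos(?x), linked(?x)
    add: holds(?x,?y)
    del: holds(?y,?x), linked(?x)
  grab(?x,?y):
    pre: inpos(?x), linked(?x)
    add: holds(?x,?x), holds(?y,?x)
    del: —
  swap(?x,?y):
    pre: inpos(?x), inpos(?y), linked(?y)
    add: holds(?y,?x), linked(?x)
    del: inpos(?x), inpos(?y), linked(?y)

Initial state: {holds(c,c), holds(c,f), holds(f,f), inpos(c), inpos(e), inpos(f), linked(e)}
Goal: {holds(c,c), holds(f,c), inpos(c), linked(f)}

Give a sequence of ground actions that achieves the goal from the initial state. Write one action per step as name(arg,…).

1. drop(f)  →  {holds(c,c), holds(c,f), inpos(c), inpos(e), inpos(f), linked(e), linked(f)}
2. drop(c)  →  {holds(c,f), inpos(c), inpos(e), inpos(f), linked(c), linked(e), linked(f)}
3. grab(c,f)  →  {holds(c,c), holds(c,f), holds(f,c), inpos(c), inpos(e), inpos(f), linked(c), linked(e), linked(f)}

drop(f); drop(c); grab(c,f)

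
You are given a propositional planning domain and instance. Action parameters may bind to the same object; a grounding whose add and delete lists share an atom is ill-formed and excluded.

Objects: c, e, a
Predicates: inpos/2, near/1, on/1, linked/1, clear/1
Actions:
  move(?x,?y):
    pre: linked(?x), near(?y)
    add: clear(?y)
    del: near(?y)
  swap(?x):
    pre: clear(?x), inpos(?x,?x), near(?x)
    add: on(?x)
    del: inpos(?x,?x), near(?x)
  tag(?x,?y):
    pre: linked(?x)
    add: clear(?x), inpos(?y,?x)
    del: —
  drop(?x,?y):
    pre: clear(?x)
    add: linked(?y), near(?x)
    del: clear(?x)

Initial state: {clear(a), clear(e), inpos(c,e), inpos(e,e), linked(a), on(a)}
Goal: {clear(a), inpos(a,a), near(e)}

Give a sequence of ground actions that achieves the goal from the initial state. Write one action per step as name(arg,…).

1. tag(a,a)  →  {clear(a), clear(e), inpos(a,a), inpos(c,e), inpos(e,e), linked(a), on(a)}
2. drop(e,c)  →  {clear(a), inpos(a,a), inpos(c,e), inpos(e,e), linked(a), linked(c), near(e), on(a)}

tag(a,a); drop(e,c)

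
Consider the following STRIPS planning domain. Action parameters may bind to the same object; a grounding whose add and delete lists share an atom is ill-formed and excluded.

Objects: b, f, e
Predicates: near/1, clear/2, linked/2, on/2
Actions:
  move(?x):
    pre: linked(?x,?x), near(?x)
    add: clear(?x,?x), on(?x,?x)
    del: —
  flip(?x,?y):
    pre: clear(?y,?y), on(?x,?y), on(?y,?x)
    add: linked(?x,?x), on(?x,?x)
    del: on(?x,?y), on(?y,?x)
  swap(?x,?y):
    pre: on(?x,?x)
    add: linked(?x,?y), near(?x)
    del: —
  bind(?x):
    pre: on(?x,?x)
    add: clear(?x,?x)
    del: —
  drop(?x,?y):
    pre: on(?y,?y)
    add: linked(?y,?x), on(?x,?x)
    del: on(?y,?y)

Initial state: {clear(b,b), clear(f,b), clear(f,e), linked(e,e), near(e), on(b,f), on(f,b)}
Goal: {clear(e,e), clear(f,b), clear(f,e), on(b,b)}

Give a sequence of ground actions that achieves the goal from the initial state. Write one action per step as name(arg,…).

move(e); drop(b,e)

1. move(e)  →  {clear(b,b), clear(e,e), clear(f,b), clear(f,e), linked(e,e), near(e), on(b,f), on(e,e), on(f,b)}
2. drop(b,e)  →  {clear(b,b), clear(e,e), clear(f,b), clear(f,e), linked(e,b), linked(e,e), near(e), on(b,b), on(b,f), on(f,b)}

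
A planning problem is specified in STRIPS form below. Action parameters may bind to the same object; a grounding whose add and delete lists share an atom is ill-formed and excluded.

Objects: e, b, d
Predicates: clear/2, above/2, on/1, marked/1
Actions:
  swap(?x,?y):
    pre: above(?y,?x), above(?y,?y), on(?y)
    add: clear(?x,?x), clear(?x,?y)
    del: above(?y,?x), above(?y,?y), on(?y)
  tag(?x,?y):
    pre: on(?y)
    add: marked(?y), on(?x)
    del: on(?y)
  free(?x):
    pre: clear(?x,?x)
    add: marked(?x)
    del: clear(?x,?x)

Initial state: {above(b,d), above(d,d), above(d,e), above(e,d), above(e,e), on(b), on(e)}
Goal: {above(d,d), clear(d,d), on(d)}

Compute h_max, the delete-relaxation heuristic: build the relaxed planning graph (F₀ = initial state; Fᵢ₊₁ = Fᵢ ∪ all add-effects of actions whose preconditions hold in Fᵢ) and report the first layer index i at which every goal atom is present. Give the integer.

F0 = init (7 atoms)
F1 = F0 ∪ {clear(d,d), clear(d,e), clear(e,e), marked(b), marked(e), on(d)}  (13 atoms)
goal ⊆ F1  ⇒  h_max = 1

1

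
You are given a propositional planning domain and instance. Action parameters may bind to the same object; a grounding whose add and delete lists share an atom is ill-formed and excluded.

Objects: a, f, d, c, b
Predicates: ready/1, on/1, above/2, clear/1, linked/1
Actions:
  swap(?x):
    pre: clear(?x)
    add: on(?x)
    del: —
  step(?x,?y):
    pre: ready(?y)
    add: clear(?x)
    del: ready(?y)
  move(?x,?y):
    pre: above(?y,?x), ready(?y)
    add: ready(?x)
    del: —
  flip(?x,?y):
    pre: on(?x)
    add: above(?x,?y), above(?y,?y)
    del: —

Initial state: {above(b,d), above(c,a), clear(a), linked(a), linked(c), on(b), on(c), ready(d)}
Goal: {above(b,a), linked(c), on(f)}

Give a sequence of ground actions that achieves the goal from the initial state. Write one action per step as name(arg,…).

step(f,d); swap(f); flip(b,a)

1. step(f,d)  →  {above(b,d), above(c,a), clear(a), clear(f), linked(a), linked(c), on(b), on(c)}
2. swap(f)  →  {above(b,d), above(c,a), clear(a), clear(f), linked(a), linked(c), on(b), on(c), on(f)}
3. flip(b,a)  →  {above(a,a), above(b,a), above(b,d), above(c,a), clear(a), clear(f), linked(a), linked(c), on(b), on(c), on(f)}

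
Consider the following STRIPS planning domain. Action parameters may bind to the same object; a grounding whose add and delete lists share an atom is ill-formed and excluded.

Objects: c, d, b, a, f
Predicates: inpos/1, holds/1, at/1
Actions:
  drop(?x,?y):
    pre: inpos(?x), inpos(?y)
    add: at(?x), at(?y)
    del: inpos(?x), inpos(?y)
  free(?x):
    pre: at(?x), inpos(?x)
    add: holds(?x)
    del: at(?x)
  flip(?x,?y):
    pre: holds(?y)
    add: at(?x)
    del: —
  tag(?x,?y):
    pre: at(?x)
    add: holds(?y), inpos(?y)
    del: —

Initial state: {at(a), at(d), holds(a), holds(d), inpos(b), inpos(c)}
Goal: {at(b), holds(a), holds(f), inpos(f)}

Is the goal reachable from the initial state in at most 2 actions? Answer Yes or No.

Yes

1. drop(c,b)  →  {at(a), at(b), at(c), at(d), holds(a), holds(d)}
2. tag(c,f)  →  {at(a), at(b), at(c), at(d), holds(a), holds(d), holds(f), inpos(f)}
optimal plan length = 2; 2 ≤ 2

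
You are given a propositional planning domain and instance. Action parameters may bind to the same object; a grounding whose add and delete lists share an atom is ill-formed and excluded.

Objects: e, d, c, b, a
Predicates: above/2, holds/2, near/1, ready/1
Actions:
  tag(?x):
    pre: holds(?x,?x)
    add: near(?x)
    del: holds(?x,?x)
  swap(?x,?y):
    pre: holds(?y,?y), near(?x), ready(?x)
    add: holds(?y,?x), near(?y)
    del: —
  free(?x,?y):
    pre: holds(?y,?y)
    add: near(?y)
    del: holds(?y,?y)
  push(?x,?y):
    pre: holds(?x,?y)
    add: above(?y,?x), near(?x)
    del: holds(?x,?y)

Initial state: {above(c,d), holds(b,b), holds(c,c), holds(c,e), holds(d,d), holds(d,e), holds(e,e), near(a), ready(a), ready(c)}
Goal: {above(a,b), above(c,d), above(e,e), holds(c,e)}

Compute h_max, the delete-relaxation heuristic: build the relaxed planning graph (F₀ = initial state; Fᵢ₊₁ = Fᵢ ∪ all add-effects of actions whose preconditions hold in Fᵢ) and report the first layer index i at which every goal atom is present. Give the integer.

2

F0 = init (10 atoms)
F1 = F0 ∪ {above(b,b), above(c,c), above(d,d), above(e,c), above(e,d), above(e,e), holds(b,a), holds(c,a), holds(d,a), holds(e,a), near(b), near(c), near(d), near(e)}  (24 atoms)
F2 = F1 ∪ {above(a,b), above(a,c), above(a,d), above(a,e), holds(b,c), holds(d,c), holds(e,c)}  (31 atoms)
goal ⊆ F2  ⇒  h_max = 2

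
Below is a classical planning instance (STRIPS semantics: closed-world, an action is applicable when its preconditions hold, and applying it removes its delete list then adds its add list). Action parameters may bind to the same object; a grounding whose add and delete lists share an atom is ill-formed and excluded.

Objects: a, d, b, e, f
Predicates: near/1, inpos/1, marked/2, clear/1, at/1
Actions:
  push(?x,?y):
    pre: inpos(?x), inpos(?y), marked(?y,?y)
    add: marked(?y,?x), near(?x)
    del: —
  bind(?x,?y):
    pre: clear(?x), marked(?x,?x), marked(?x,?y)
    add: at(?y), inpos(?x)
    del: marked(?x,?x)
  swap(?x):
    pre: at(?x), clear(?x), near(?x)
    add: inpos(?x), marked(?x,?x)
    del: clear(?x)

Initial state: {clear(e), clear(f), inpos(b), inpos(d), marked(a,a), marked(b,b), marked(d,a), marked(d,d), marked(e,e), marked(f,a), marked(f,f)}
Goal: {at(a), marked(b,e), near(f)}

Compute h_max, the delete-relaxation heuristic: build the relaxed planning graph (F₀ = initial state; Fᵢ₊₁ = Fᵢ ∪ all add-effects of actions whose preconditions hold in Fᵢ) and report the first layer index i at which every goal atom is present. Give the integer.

F0 = init (11 atoms)
F1 = F0 ∪ {at(a), at(e), at(f), inpos(e), inpos(f), marked(b,d), marked(d,b), near(b), near(d)}  (20 atoms)
F2 = F1 ∪ {marked(b,e), marked(b,f), marked(d,e), marked(d,f), marked(e,b), marked(e,d), marked(e,f), marked(f,b), marked(f,d), marked(f,e), near(e), near(f)}  (32 atoms)
goal ⊆ F2  ⇒  h_max = 2

2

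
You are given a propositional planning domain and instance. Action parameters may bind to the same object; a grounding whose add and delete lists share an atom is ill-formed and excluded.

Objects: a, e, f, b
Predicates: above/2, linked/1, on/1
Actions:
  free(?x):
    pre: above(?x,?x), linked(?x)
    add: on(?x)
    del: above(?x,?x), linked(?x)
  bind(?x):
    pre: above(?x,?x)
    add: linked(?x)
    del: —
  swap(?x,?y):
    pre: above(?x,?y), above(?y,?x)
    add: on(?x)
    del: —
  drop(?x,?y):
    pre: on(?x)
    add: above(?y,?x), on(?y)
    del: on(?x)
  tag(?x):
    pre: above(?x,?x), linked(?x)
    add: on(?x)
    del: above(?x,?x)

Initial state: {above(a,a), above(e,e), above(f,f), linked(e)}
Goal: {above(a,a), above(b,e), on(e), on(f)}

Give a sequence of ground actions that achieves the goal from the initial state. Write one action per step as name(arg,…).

free(e); swap(f,f); drop(e,b); drop(b,e)

1. free(e)  →  {above(a,a), above(f,f), on(e)}
2. swap(f,f)  →  {above(a,a), above(f,f), on(e), on(f)}
3. drop(e,b)  →  {above(a,a), above(b,e), above(f,f), on(b), on(f)}
4. drop(b,e)  →  {above(a,a), above(b,e), above(e,b), above(f,f), on(e), on(f)}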